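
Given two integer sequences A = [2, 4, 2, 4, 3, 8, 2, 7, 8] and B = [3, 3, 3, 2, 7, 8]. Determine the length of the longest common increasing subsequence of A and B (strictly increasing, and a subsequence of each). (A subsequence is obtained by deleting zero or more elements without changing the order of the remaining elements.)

3

For each value that appears in both, track the longest common increasing run ending there.
The best achievable length is 3; one witness is 3, 7, 8 (A-positions 5,8,9, B-positions 1,5,6).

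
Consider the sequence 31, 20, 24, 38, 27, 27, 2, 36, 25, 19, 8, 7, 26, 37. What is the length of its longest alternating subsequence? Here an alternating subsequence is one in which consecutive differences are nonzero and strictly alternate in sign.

A longest alternating subsequence is 31, 20, 38, 27, 36, 25, 26 (positions 1,2,4,5,8,9,13); its 6 consecutive differences strictly alternate in sign, and length 7 is optimal.

7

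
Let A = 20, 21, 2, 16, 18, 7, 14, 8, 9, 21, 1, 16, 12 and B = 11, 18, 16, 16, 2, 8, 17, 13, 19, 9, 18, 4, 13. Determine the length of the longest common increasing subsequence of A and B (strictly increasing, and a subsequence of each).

3

A longest common strictly increasing subsequence is 2, 8, 9 (length 3); it appears in order in both A and B, and no longer such subsequence exists.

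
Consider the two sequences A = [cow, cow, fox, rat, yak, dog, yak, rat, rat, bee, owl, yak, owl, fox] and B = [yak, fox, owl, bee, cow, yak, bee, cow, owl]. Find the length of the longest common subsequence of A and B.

Backtracking the LCS table gives one alignment: cow (A2,B5) → yak (A7,B6) → bee (A10,B7) → owl (A13,B9).
So the longest common subsequence has length 4.

4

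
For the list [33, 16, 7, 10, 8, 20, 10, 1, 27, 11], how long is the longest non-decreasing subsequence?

Let dp[i] be the longest non-decreasing subsequence ending at position i. Then dp = [1, 1, 1, 2, 2, 3, 3, 1, 4, 4].
The maximum is 4; one witness is 7, 10, 20, 27 at positions 3,4,6,9.

4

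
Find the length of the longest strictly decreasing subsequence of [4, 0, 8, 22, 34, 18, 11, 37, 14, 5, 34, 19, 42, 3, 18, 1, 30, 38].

6

Let dp[i] be the longest decreasing subsequence ending at position i. Then dp = [1, 2, 1, 1, 1, 2, 3, 1, 3, 4, 2, 3, 1, 5, 4, 6, 3, 2].
The maximum is 6; one witness is 22, 18, 11, 5, 3, 1 at positions 4,6,7,10,14,16.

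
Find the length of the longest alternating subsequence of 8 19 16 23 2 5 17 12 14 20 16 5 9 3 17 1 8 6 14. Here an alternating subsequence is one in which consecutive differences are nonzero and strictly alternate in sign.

Track the best alternating length ending on an up-step vs a down-step at each position: up/down = 1/1, 2/1, 2/3, 4/1, 1/5, 6/5, 6/5, 6/7, 8/7, 8/5, 8/9, 6/9, 10/9, 6/11, 12/9, 1/13, 14/13, 14/15, 16/13.
The maximum over both is 16; one such subsequence is 8, 19, 16, 23, 2, 17, 12, 14, 5, 9, 3, 17, 1, 8, 6, 14.

16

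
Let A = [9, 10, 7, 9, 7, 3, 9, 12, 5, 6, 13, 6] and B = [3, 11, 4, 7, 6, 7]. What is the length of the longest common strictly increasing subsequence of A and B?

2

A longest common strictly increasing subsequence is 3, 6 (length 2); it appears in order in both A and B, and no longer such subsequence exists.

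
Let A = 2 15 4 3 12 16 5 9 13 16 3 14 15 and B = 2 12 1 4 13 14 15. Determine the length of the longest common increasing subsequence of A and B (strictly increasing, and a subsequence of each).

For each value that appears in both, track the longest common increasing run ending there.
The best achievable length is 5; one witness is 2, 12, 13, 14, 15 (A-positions 1,5,9,12,13, B-positions 1,2,5,6,7).

5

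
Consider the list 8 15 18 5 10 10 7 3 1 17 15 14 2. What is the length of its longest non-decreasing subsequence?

Let dp[i] be the longest non-decreasing subsequence ending at position i. Then dp = [1, 2, 3, 1, 2, 3, 2, 1, 1, 4, 4, 4, 2].
The maximum is 4; one witness is 8, 10, 10, 17 at positions 1,5,6,10.

4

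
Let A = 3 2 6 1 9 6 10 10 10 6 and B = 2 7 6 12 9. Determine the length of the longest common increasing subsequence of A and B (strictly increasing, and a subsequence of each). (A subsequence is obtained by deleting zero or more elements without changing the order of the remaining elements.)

For each value that appears in both, track the longest common increasing run ending there.
The best achievable length is 3; one witness is 2, 6, 9 (A-positions 2,3,5, B-positions 1,3,5).

3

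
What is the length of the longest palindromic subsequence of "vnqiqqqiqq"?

Using dp[i][j] = 2 + dp[i+1][j−1] if the ends match, else max(dp[i+1][j], dp[i][j−1]):
dp[1][10] = 7. A witness is qiqqqiq at positions 3,4,5,6,7,8,10.

7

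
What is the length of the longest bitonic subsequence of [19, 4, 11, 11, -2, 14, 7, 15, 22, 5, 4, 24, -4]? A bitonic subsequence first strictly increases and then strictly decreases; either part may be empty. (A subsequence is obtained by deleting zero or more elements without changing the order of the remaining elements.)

Let inc[i] be the LIS ending at i and dec[i] the longest strictly decreasing subsequence starting at i. inc = [1, 1, 2, 2, 1, 3, 2, 4, 5, 2, 2, 6, 1], dec = [6, 3, 5, 5, 2, 5, 4, 4, 4, 3, 2, 2, 1].
max_i inc[i]+dec[i]−1 = 8, with one witness 4, 11, 14, 15, 22, 5, 4, -4.

8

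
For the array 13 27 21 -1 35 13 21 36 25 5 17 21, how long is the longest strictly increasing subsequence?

4

Scanning left to right, the best length ending at each element is: 13→1, 27→2, 21→2, -1→1, 35→3, 13→2, 21→3, 36→4, 25→4, 5→2, 17→3, 21→4.
So the longest increasing subsequence has length 4, e.g. 13, 27, 35, 36.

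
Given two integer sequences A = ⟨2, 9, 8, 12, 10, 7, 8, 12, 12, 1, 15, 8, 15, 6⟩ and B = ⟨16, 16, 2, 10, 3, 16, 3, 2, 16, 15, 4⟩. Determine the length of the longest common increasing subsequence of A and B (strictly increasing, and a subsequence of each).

A longest common strictly increasing subsequence is 2, 10, 15 (length 3); it appears in order in both A and B, and no longer such subsequence exists.

3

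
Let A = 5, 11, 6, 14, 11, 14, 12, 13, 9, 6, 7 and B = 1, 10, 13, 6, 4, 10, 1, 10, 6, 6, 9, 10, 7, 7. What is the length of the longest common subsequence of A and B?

3

Backtracking the LCS table gives one alignment: 6 (A3,B10) → 9 (A9,B11) → 7 (A11,B14).
So the longest common subsequence has length 3.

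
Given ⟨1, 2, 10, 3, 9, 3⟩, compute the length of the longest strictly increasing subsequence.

4

Let dp[i] be the longest increasing subsequence ending at position i. Then dp = [1, 2, 3, 3, 4, 3].
The maximum is 4; one witness is 1, 2, 3, 9 at positions 1,2,4,5.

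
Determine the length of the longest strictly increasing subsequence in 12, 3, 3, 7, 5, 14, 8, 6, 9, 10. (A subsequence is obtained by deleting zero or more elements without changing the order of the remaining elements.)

One longest increasing subsequence is 3, 7, 8, 9, 10 (positions 2,4,7,9,10), of length 5; no longer one exists.

5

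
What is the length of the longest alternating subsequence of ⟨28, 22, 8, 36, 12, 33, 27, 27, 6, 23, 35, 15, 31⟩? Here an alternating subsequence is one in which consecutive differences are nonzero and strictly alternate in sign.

9

Track the best alternating length ending on an up-step vs a down-step at each position: up/down = 1/1, 1/2, 1/2, 3/1, 3/4, 5/4, 5/6, 5/6, 1/6, 7/6, 7/4, 7/8, 9/8.
The maximum over both is 9; one such subsequence is 28, 22, 36, 12, 33, 6, 23, 15, 31.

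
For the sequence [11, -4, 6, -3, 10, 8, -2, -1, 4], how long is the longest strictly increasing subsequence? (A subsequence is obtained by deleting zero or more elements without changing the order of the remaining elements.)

5

Let dp[i] be the longest increasing subsequence ending at position i. Then dp = [1, 1, 2, 2, 3, 3, 3, 4, 5].
The maximum is 5; one witness is -4, -3, -2, -1, 4 at positions 2,4,7,8,9.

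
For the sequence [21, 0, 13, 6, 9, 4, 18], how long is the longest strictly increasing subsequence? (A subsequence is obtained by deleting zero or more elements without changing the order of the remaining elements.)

One longest increasing subsequence is 0, 6, 9, 18 (positions 2,4,5,7), of length 4; no longer one exists.

4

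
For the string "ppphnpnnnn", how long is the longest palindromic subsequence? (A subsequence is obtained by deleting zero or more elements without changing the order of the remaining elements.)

5

One longest palindromic subsequence is nnnnn (positions 5,7,8,9,10); it reads the same forward and backward, and the interval DP gives dp[1][10] = 5.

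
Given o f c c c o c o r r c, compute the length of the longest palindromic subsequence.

6

One longest palindromic subsequence is occcco (positions 1,3,4,5,7,8); it reads the same forward and backward, and the interval DP gives dp[1][11] = 6.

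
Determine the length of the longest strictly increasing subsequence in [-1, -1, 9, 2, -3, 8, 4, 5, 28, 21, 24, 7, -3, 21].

Scanning left to right, the best length ending at each element is: -1→1, -1→1, 9→2, 2→2, -3→1, 8→3, 4→3, 5→4, 28→5, 21→5, 24→6, 7→5, -3→1, 21→6.
So the longest increasing subsequence has length 6, e.g. -1, 2, 4, 5, 21, 24.

6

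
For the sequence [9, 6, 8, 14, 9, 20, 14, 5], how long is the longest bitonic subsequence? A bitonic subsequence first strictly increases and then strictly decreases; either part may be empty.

6

Let inc[i] be the LIS ending at i and dec[i] the longest strictly decreasing subsequence starting at i. inc = [1, 1, 2, 3, 3, 4, 4, 1], dec = [3, 2, 2, 3, 2, 3, 2, 1].
max_i inc[i]+dec[i]−1 = 6, with one witness 6, 8, 14, 20, 14, 5.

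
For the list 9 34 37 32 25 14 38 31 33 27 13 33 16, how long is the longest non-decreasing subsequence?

Let dp[i] be the longest non-decreasing subsequence ending at position i. Then dp = [1, 2, 3, 2, 2, 2, 4, 3, 4, 3, 2, 5, 3].
The maximum is 5; one witness is 9, 25, 31, 33, 33 at positions 1,5,8,9,12.

5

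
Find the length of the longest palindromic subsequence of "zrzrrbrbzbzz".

Using dp[i][j] = 2 + dp[i+1][j−1] if the ends match, else max(dp[i+1][j], dp[i][j−1]):
dp[1][12] = 7. A witness is zzbzbzz at positions 1,3,6,9,10,11,12.

7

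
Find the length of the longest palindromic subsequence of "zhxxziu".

4

One longest palindromic subsequence is zxxz (positions 1,3,4,5); it reads the same forward and backward, and the interval DP gives dp[1][7] = 4.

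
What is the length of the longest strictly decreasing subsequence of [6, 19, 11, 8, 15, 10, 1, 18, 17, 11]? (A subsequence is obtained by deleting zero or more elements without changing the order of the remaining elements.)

One longest decreasing subsequence is 19, 11, 8, 1 (positions 2,3,4,7), of length 4; no longer one exists.

4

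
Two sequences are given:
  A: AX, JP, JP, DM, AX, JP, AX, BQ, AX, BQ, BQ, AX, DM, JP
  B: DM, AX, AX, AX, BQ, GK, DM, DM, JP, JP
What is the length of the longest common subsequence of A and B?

A longest common subsequence is DM, AX, AX, AX, BQ, DM, JP (length 7); the LCS DP confirms no longer common subsequence exists.

7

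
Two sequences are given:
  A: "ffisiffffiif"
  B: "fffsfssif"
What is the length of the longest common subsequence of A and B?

6

Backtracking the LCS table gives one alignment: f (A1,B2) → f (A2,B3) → s (A4,B4) → f (A6,B5) → i (A11,B8) → f (A12,B9).
So the longest common subsequence has length 6.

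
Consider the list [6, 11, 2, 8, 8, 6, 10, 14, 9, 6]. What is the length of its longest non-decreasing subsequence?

5

Let dp[i] be the longest non-decreasing subsequence ending at position i. Then dp = [1, 2, 1, 2, 3, 2, 4, 5, 4, 3].
The maximum is 5; one witness is 6, 8, 8, 10, 14 at positions 1,4,5,7,8.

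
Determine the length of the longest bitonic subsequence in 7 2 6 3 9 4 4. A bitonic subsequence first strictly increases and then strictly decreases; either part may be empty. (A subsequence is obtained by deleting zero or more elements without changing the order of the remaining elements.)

Let inc[i] be the LIS ending at i and dec[i] the longest strictly decreasing subsequence starting at i. inc = [1, 1, 2, 2, 3, 3, 3], dec = [3, 1, 2, 1, 2, 1, 1].
max_i inc[i]+dec[i]−1 = 4, with one witness 2, 6, 9, 4.

4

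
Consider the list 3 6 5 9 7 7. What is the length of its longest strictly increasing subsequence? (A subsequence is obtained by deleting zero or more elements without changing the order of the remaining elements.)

3

Let dp[i] be the longest increasing subsequence ending at position i. Then dp = [1, 2, 2, 3, 3, 3].
The maximum is 3; one witness is 3, 6, 9 at positions 1,2,4.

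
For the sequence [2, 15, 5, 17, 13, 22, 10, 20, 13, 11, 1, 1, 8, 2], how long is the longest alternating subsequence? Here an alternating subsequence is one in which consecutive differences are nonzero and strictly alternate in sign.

A longest alternating subsequence is 2, 15, 5, 17, 13, 22, 10, 20, 1, 8, 2 (positions 1,2,3,4,5,6,7,8,11,13,14); its 10 consecutive differences strictly alternate in sign, and length 11 is optimal.

11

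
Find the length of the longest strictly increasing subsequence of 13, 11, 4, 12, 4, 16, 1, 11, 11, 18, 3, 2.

4

Let dp[i] be the longest increasing subsequence ending at position i. Then dp = [1, 1, 1, 2, 1, 3, 1, 2, 2, 4, 2, 2].
The maximum is 4; one witness is 11, 12, 16, 18 at positions 2,4,6,10.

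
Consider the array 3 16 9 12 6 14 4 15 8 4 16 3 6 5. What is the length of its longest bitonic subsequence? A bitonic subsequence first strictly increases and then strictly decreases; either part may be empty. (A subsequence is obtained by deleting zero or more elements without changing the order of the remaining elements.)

8

Let inc[i] be the LIS ending at i and dec[i] the longest strictly decreasing subsequence starting at i. inc = [1, 2, 2, 3, 2, 4, 2, 5, 3, 2, 6, 1, 3, 3], dec = [1, 5, 4, 4, 3, 4, 2, 4, 3, 2, 3, 1, 2, 1].
max_i inc[i]+dec[i]−1 = 8, with one witness 3, 9, 12, 14, 15, 8, 6, 5.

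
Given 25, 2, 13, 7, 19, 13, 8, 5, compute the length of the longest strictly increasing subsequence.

Scanning left to right, the best length ending at each element is: 25→1, 2→1, 13→2, 7→2, 19→3, 13→3, 8→3, 5→2.
So the longest increasing subsequence has length 3, e.g. 2, 13, 19.

3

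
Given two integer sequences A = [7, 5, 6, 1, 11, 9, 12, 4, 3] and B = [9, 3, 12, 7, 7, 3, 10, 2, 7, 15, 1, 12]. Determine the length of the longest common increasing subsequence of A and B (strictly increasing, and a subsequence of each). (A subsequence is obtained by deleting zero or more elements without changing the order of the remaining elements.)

2

For each value that appears in both, track the longest common increasing run ending there.
The best achievable length is 2; one witness is 9, 12 (A-positions 6,7, B-positions 1,3).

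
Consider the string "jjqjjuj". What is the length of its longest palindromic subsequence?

5

Using dp[i][j] = 2 + dp[i+1][j−1] if the ends match, else max(dp[i+1][j], dp[i][j−1]):
dp[1][7] = 5. A witness is jjjjj at positions 1,2,4,5,7.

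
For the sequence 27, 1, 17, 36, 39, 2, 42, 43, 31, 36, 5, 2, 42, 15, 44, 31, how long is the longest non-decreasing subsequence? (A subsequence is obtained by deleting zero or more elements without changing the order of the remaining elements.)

Let dp[i] be the longest non-decreasing subsequence ending at position i. Then dp = [1, 1, 2, 3, 4, 2, 5, 6, 3, 4, 3, 3, 6, 4, 7, 5].
The maximum is 7; one witness is 1, 17, 36, 39, 42, 43, 44 at positions 2,3,4,5,7,8,15.

7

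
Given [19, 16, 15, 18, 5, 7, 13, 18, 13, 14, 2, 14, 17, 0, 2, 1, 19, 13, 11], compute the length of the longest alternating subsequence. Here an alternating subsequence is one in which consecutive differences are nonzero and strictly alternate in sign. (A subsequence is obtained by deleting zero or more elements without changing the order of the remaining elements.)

A longest alternating subsequence is 19, 16, 18, 5, 18, 13, 14, 2, 14, 0, 2, 1, 19, 13 (positions 1,2,4,5,8,9,10,11,12,14,15,16,17,18); its 13 consecutive differences strictly alternate in sign, and length 14 is optimal.

14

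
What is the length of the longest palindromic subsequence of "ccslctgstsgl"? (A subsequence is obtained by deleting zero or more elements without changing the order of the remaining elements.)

Using dp[i][j] = 2 + dp[i+1][j−1] if the ends match, else max(dp[i+1][j], dp[i][j−1]):
dp[1][12] = 7. A witness is lgstsgl at positions 4,7,8,9,10,11,12.

7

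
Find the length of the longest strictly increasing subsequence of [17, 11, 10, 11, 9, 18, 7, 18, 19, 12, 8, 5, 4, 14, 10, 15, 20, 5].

Let dp[i] be the longest increasing subsequence ending at position i. Then dp = [1, 1, 1, 2, 1, 3, 1, 3, 4, 3, 2, 1, 1, 4, 3, 5, 6, 2].
The maximum is 6; one witness is 10, 11, 12, 14, 15, 20 at positions 3,4,10,14,16,17.

6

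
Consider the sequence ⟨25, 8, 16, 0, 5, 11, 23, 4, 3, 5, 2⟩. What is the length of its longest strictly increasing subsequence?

Let dp[i] be the longest increasing subsequence ending at position i. Then dp = [1, 1, 2, 1, 2, 3, 4, 2, 2, 3, 2].
The maximum is 4; one witness is 0, 5, 11, 23 at positions 4,5,6,7.

4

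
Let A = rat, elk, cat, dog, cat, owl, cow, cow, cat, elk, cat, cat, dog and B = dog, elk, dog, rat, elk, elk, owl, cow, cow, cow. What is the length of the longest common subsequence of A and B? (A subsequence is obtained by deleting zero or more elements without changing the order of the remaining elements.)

5

Backtracking the LCS table gives one alignment: rat (A1,B4) → elk (A2,B6) → owl (A6,B7) → cow (A7,B9) → cow (A8,B10).
So the longest common subsequence has length 5.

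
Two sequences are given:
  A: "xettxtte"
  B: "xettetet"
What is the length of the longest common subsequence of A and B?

A longest common subsequence is xetttt (length 6); the LCS DP confirms no longer common subsequence exists.

6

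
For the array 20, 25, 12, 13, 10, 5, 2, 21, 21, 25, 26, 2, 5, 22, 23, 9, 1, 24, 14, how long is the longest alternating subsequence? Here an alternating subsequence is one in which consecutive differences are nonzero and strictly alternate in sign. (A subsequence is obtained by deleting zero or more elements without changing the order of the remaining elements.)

Track the best alternating length ending on an up-step vs a down-step at each position: up/down = 1/1, 2/1, 1/3, 4/3, 1/5, 1/5, 1/5, 6/3, 6/3, 6/1, 6/1, 1/7, 8/7, 8/7, 8/7, 8/9, 1/9, 10/7, 10/11.
The maximum over both is 11; one such subsequence is 20, 25, 12, 13, 10, 21, 2, 22, 9, 24, 14.

11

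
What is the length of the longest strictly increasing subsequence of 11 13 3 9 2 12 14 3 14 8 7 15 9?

5

Let dp[i] be the longest increasing subsequence ending at position i. Then dp = [1, 2, 1, 2, 1, 3, 4, 2, 4, 3, 3, 5, 4].
The maximum is 5; one witness is 3, 9, 12, 14, 15 at positions 3,4,6,7,12.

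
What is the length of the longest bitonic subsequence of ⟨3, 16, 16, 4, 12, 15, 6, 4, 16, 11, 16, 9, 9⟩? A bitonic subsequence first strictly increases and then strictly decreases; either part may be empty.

7

Let inc[i] be the LIS ending at i and dec[i] the longest strictly decreasing subsequence starting at i. inc = [1, 2, 2, 2, 3, 4, 3, 2, 5, 4, 5, 4, 4], dec = [1, 4, 4, 1, 3, 3, 2, 1, 3, 2, 2, 1, 1].
max_i inc[i]+dec[i]−1 = 7, with one witness 3, 4, 12, 15, 16, 11, 9.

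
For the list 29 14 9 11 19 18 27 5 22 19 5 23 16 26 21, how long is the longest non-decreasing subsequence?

6

Scanning left to right, the best length ending at each element is: 29→1, 14→1, 9→1, 11→2, 19→3, 18→3, 27→4, 5→1, 22→4, 19→4, 5→2, 23→5, 16→3, 26→6, 21→5.
So the longest non-decreasing subsequence has length 6, e.g. 9, 11, 19, 22, 23, 26.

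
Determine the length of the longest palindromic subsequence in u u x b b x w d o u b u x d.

8

One longest palindromic subsequence is uuxbbxuu (positions 1,2,3,4,5,6,10,12); it reads the same forward and backward, and the interval DP gives dp[1][14] = 8.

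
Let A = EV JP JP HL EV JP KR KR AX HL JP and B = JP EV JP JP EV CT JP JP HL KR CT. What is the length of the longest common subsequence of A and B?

Backtracking the LCS table gives one alignment: EV (A1,B2) → JP (A2,B3) → JP (A3,B4) → EV (A5,B5) → JP (A6,B8) → KR (A7,B10).
So the longest common subsequence has length 6.

6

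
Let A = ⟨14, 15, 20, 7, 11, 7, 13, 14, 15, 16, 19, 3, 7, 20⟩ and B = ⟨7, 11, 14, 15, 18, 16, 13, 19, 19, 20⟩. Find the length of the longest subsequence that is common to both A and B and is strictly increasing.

7

For each value that appears in both, track the longest common increasing run ending there.
The best achievable length is 7; one witness is 7, 11, 14, 15, 16, 19, 20 (A-positions 4,5,8,9,10,11,14, B-positions 1,2,3,4,6,8,10).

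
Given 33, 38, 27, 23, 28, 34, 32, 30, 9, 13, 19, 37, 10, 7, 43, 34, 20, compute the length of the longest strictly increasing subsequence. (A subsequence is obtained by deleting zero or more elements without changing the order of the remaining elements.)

Scanning left to right, the best length ending at each element is: 33→1, 38→2, 27→1, 23→1, 28→2, 34→3, 32→3, 30→3, 9→1, 13→2, 19→3, 37→4, 10→2, 7→1, 43→5, 34→4, 20→4.
So the longest increasing subsequence has length 5, e.g. 27, 28, 34, 37, 43.

5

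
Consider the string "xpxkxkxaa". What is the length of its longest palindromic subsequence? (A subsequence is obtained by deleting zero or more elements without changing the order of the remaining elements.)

5

One longest palindromic subsequence is xkxkx (positions 3,4,5,6,7); it reads the same forward and backward, and the interval DP gives dp[1][9] = 5.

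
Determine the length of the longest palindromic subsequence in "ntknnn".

4

One longest palindromic subsequence is nnnn (positions 1,4,5,6); it reads the same forward and backward, and the interval DP gives dp[1][6] = 4.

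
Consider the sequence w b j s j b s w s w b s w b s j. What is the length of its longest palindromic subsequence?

One longest palindromic subsequence is jsbwsbswbsj (positions 3,4,6,8,9,11,12,13,14,15,16); it reads the same forward and backward, and the interval DP gives dp[1][16] = 11.

11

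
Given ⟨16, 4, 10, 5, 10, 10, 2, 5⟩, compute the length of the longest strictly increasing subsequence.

One longest increasing subsequence is 4, 5, 10 (positions 2,4,5), of length 3; no longer one exists.

3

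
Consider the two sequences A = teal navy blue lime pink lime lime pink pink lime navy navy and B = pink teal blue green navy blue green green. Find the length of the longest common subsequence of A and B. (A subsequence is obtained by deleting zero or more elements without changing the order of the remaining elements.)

A longest common subsequence is teal, navy, blue (length 3); the LCS DP confirms no longer common subsequence exists.

3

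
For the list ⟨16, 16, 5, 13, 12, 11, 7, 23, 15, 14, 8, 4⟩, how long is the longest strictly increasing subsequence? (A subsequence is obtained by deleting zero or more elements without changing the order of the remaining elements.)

One longest increasing subsequence is 5, 13, 23 (positions 3,4,8), of length 3; no longer one exists.

3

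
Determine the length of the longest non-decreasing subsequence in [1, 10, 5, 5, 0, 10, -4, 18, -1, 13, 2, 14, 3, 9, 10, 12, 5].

One longest non-decreasing subsequence is -4, -1, 2, 3, 9, 10, 12 (positions 7,9,11,13,14,15,16), of length 7; no longer one exists.

7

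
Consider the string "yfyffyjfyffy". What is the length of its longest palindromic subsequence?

9

Using dp[i][j] = 2 + dp[i+1][j−1] if the ends match, else max(dp[i+1][j], dp[i][j−1]):
dp[1][12] = 9. A witness is yffyfyffy at positions 1,2,4,6,8,9,10,11,12.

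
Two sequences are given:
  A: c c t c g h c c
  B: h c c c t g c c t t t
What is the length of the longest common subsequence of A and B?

A longest common subsequence is cctgcc (length 6); the LCS DP confirms no longer common subsequence exists.

6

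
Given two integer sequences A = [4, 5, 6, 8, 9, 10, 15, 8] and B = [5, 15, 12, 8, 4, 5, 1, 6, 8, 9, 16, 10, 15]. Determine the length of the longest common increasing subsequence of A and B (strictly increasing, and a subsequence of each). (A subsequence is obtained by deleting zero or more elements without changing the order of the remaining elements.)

7

A longest common strictly increasing subsequence is 4, 5, 6, 8, 9, 10, 15 (length 7); it appears in order in both A and B, and no longer such subsequence exists.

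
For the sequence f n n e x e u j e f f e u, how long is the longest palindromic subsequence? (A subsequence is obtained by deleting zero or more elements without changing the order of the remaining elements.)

6

Using dp[i][j] = 2 + dp[i+1][j−1] if the ends match, else max(dp[i+1][j], dp[i][j−1]):
dp[1][13] = 6. A witness is ueffeu at positions 7,9,10,11,12,13.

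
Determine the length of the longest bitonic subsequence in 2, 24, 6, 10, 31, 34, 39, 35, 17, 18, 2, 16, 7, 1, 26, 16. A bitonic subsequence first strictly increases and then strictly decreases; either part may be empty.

Let inc[i] be the LIS ending at i and dec[i] the longest strictly decreasing subsequence starting at i. inc = [1, 2, 2, 3, 4, 5, 6, 6, 4, 5, 1, 4, 3, 1, 6, 4], dec = [2, 5, 3, 3, 5, 5, 6, 5, 4, 4, 2, 3, 2, 1, 2, 1].
max_i inc[i]+dec[i]−1 = 11, with one witness 2, 6, 10, 31, 34, 39, 35, 18, 16, 7, 1.

11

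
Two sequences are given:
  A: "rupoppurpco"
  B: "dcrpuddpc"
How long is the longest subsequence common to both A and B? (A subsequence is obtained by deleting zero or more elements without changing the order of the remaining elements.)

5

A longest common subsequence is rpupc (length 5); the LCS DP confirms no longer common subsequence exists.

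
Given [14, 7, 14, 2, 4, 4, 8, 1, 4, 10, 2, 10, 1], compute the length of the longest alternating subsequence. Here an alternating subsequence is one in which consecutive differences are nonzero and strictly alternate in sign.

10

A longest alternating subsequence is 14, 7, 14, 2, 4, 1, 4, 2, 10, 1 (positions 1,2,3,4,5,8,9,11,12,13); its 9 consecutive differences strictly alternate in sign, and length 10 is optimal.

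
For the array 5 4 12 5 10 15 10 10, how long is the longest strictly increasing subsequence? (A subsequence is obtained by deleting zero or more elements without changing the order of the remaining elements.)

4

One longest increasing subsequence is 4, 5, 10, 15 (positions 2,4,5,6), of length 4; no longer one exists.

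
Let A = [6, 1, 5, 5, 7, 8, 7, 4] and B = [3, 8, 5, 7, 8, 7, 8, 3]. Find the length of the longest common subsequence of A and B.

A longest common subsequence is 5, 7, 8, 7 (length 4); the LCS DP confirms no longer common subsequence exists.

4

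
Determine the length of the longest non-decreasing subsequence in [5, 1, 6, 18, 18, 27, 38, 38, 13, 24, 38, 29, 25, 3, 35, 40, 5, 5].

One longest non-decreasing subsequence is 5, 6, 18, 18, 27, 38, 38, 38, 40 (positions 1,3,4,5,6,7,8,11,16), of length 9; no longer one exists.

9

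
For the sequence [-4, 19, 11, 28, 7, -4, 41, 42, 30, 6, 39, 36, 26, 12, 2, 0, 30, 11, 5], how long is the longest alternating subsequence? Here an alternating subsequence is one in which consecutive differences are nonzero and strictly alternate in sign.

11

Track the best alternating length ending on an up-step vs a down-step at each position: up/down = 1/1, 2/1, 2/3, 4/1, 2/5, 1/5, 6/1, 6/1, 6/7, 6/7, 8/7, 8/9, 8/9, 8/9, 6/9, 6/9, 10/9, 10/11, 10/11.
The maximum over both is 11; one such subsequence is -4, 19, 11, 28, 7, 41, 30, 39, 26, 30, 11.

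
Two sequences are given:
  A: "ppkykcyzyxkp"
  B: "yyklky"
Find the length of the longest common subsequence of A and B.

A longest common subsequence is kky (length 3); the LCS DP confirms no longer common subsequence exists.

3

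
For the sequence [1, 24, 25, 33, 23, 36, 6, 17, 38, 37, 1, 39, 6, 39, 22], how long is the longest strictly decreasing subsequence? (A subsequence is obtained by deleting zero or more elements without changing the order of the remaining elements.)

One longest decreasing subsequence is 24, 23, 6, 1 (positions 2,5,7,11), of length 4; no longer one exists.

4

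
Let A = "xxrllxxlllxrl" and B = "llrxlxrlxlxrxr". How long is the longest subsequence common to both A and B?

Backtracking the LCS table gives one alignment: x (A1,B4) → x (A2,B6) → r (A3,B7) → l (A4,B8) → l (A5,B10) → x (A6,B11) → x (A11,B13) → r (A12,B14).
So the longest common subsequence has length 8.

8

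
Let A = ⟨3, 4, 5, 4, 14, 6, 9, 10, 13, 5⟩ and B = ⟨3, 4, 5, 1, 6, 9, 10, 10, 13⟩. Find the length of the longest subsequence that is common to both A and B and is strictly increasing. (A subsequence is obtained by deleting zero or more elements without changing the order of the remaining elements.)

A longest common strictly increasing subsequence is 3, 4, 5, 6, 9, 10, 13 (length 7); it appears in order in both A and B, and no longer such subsequence exists.

7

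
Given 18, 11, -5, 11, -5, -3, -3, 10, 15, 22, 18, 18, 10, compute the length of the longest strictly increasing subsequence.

5

Let dp[i] be the longest increasing subsequence ending at position i. Then dp = [1, 1, 1, 2, 1, 2, 2, 3, 4, 5, 5, 5, 3].
The maximum is 5; one witness is -5, -3, 10, 15, 22 at positions 3,6,8,9,10.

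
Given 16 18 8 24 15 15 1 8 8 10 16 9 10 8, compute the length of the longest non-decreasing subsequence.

Let dp[i] be the longest non-decreasing subsequence ending at position i. Then dp = [1, 2, 1, 3, 2, 3, 1, 2, 3, 4, 5, 4, 5, 4].
The maximum is 5; one witness is 8, 8, 8, 10, 16 at positions 3,8,9,10,11.

5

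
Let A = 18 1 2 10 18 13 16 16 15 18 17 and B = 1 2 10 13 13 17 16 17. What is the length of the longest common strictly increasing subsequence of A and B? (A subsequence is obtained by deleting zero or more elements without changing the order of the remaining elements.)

6

A longest common strictly increasing subsequence is 1, 2, 10, 13, 16, 17 (length 6); it appears in order in both A and B, and no longer such subsequence exists.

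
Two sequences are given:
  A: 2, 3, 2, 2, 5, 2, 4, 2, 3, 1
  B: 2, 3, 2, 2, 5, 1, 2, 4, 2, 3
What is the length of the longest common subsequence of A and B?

Backtracking the LCS table gives one alignment: 2 (A1,B1) → 3 (A2,B2) → 2 (A3,B3) → 2 (A4,B4) → 5 (A5,B5) → 2 (A6,B7) → 4 (A7,B8) → 2 (A8,B9) → 3 (A9,B10).
So the longest common subsequence has length 9.

9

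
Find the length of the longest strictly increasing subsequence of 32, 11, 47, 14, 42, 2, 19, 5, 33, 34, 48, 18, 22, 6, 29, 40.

6

Let dp[i] be the longest increasing subsequence ending at position i. Then dp = [1, 1, 2, 2, 3, 1, 3, 2, 4, 5, 6, 3, 4, 3, 5, 6].
The maximum is 6; one witness is 11, 14, 19, 33, 34, 48 at positions 2,4,7,9,10,11.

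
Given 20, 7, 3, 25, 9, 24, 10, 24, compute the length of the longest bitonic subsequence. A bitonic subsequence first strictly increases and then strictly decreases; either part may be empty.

4

One longest bitonic subsequence is 20, 25, 24, 10 (positions 1,4,6,7): it rises to 25 then falls. Length 4 is optimal.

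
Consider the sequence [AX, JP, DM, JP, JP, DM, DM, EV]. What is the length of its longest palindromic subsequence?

Using dp[i][j] = 2 + dp[i+1][j−1] if the ends match, else max(dp[i+1][j], dp[i][j−1]):
dp[1][8] = 4. A witness is DM JP JP DM at positions 3,4,5,7.

4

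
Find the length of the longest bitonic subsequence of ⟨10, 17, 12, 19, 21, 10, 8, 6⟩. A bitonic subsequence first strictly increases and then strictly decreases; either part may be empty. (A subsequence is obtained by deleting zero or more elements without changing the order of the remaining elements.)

Let inc[i] be the LIS ending at i and dec[i] the longest strictly decreasing subsequence starting at i. inc = [1, 2, 2, 3, 4, 1, 1, 1], dec = [3, 5, 4, 4, 4, 3, 2, 1].
max_i inc[i]+dec[i]−1 = 7, with one witness 10, 17, 19, 21, 10, 8, 6.

7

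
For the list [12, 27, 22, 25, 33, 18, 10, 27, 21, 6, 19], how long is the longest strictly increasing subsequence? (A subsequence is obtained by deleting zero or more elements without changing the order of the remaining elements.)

One longest increasing subsequence is 12, 22, 25, 33 (positions 1,3,4,5), of length 4; no longer one exists.

4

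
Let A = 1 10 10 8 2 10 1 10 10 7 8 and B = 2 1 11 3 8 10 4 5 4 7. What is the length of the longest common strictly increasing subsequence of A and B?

3

A longest common strictly increasing subsequence is 1, 8, 10 (length 3); it appears in order in both A and B, and no longer such subsequence exists.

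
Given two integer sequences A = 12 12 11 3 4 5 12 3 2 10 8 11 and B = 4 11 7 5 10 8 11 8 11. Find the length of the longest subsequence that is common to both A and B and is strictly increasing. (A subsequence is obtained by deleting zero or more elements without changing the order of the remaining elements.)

4

A longest common strictly increasing subsequence is 4, 5, 10, 11 (length 4); it appears in order in both A and B, and no longer such subsequence exists.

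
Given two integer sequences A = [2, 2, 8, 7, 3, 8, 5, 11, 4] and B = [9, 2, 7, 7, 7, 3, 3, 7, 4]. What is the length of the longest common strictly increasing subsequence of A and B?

3

For each value that appears in both, track the longest common increasing run ending there.
The best achievable length is 3; one witness is 2, 3, 4 (A-positions 1,5,9, B-positions 2,6,9).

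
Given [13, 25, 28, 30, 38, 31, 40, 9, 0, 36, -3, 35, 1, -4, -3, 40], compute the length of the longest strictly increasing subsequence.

One longest increasing subsequence is 13, 25, 28, 30, 31, 36, 40 (positions 1,2,3,4,6,10,16), of length 7; no longer one exists.

7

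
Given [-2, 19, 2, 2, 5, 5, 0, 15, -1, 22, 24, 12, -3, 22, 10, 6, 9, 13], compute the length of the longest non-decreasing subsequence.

Scanning left to right, the best length ending at each element is: -2→1, 19→2, 2→2, 2→3, 5→4, 5→5, 0→2, 15→6, -1→2, 22→7, 24→8, 12→6, -3→1, 22→8, 10→6, 6→6, 9→7, 13→8.
So the longest non-decreasing subsequence has length 8, e.g. -2, 2, 2, 5, 5, 15, 22, 24.

8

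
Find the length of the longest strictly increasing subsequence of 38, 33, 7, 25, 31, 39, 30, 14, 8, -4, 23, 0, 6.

One longest increasing subsequence is 7, 25, 31, 39 (positions 3,4,5,6), of length 4; no longer one exists.

4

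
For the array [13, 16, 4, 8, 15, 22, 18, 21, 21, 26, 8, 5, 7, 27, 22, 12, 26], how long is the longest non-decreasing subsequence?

One longest non-decreasing subsequence is 4, 8, 15, 18, 21, 21, 26, 27 (positions 3,4,5,7,8,9,10,14), of length 8; no longer one exists.

8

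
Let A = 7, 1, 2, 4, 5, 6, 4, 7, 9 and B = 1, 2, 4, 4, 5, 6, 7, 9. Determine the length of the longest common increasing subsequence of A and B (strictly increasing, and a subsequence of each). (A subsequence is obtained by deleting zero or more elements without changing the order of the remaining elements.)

A longest common strictly increasing subsequence is 1, 2, 4, 5, 6, 7, 9 (length 7); it appears in order in both A and B, and no longer such subsequence exists.

7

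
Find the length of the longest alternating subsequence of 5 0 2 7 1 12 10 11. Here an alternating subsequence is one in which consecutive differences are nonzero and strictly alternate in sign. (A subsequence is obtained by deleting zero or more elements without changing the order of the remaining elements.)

A longest alternating subsequence is 5, 0, 2, 1, 12, 10, 11 (positions 1,2,3,5,6,7,8); its 6 consecutive differences strictly alternate in sign, and length 7 is optimal.

7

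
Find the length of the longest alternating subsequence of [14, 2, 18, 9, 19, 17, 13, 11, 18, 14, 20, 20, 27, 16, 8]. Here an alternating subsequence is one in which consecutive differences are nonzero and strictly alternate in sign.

10

A longest alternating subsequence is 14, 2, 18, 9, 19, 17, 18, 14, 20, 16 (positions 1,2,3,4,5,6,9,10,11,14); its 9 consecutive differences strictly alternate in sign, and length 10 is optimal.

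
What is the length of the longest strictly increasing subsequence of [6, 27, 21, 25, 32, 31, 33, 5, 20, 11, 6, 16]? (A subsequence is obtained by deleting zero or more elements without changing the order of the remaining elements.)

Let dp[i] be the longest increasing subsequence ending at position i. Then dp = [1, 2, 2, 3, 4, 4, 5, 1, 2, 2, 2, 3].
The maximum is 5; one witness is 6, 21, 25, 32, 33 at positions 1,3,4,5,7.

5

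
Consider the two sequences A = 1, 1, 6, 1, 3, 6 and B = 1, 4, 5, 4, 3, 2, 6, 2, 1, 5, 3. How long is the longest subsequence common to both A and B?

A longest common subsequence is 1, 6, 1, 3 (length 4); the LCS DP confirms no longer common subsequence exists.

4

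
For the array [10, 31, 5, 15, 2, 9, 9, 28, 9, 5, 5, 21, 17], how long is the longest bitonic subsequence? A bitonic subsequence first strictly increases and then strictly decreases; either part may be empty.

One longest bitonic subsequence is 10, 31, 28, 21, 17 (positions 1,2,8,12,13): it rises to 31 then falls. Length 5 is optimal.

5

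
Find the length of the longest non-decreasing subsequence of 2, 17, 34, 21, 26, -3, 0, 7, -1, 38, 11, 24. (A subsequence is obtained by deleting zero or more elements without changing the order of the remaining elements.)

One longest non-decreasing subsequence is 2, 17, 21, 26, 38 (positions 1,2,4,5,10), of length 5; no longer one exists.

5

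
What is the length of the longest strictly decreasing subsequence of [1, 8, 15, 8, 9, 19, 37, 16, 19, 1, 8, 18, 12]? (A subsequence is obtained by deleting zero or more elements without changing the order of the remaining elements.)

4

Scanning left to right, the best length ending at each element is: 1→1, 8→1, 15→1, 8→2, 9→2, 19→1, 37→1, 16→2, 19→2, 1→3, 8→3, 18→3, 12→4.
So the longest decreasing subsequence has length 4, e.g. 37, 19, 18, 12.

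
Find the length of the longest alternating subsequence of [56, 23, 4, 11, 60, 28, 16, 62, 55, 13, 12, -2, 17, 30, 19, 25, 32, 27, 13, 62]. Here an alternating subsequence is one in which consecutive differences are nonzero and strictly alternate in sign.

11

A longest alternating subsequence is 56, 23, 60, 28, 62, 13, 30, 19, 32, 27, 62 (positions 1,2,5,6,8,10,14,15,17,18,20); its 10 consecutive differences strictly alternate in sign, and length 11 is optimal.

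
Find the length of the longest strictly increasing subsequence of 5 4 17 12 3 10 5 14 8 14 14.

4

Scanning left to right, the best length ending at each element is: 5→1, 4→1, 17→2, 12→2, 3→1, 10→2, 5→2, 14→3, 8→3, 14→4, 14→4.
So the longest increasing subsequence has length 4, e.g. 4, 5, 8, 14.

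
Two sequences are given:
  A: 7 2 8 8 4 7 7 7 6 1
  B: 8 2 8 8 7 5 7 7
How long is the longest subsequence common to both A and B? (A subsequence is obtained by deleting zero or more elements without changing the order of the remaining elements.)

6

Backtracking the LCS table gives one alignment: 2 (A2,B2) → 8 (A3,B3) → 8 (A4,B4) → 7 (A6,B5) → 7 (A7,B7) → 7 (A8,B8).
So the longest common subsequence has length 6.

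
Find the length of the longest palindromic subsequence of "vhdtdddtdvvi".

One longest palindromic subsequence is vdtdddtdv (positions 1,3,4,5,6,7,8,9,11); it reads the same forward and backward, and the interval DP gives dp[1][12] = 9.

9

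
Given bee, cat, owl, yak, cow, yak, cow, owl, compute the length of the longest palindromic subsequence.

5

Using dp[i][j] = 2 + dp[i+1][j−1] if the ends match, else max(dp[i+1][j], dp[i][j−1]):
dp[1][8] = 5. A witness is owl cow yak cow owl at positions 3,5,6,7,8.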